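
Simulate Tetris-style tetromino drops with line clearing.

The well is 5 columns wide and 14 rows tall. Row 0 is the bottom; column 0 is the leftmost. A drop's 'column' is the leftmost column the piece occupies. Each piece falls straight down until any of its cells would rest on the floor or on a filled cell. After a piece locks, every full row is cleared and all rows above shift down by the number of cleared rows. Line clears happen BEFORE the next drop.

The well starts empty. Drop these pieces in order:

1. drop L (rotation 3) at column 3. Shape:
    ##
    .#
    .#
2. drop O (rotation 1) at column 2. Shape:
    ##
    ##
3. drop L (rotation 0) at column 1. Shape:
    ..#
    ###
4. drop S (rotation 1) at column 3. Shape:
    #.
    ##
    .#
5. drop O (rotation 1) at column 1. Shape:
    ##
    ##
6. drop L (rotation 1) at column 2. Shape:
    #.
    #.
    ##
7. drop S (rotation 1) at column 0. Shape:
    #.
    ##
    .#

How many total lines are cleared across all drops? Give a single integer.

Answer: 0

Derivation:
Drop 1: L rot3 at col 3 lands with bottom-row=0; cleared 0 line(s) (total 0); column heights now [0 0 0 3 3], max=3
Drop 2: O rot1 at col 2 lands with bottom-row=3; cleared 0 line(s) (total 0); column heights now [0 0 5 5 3], max=5
Drop 3: L rot0 at col 1 lands with bottom-row=5; cleared 0 line(s) (total 0); column heights now [0 6 6 7 3], max=7
Drop 4: S rot1 at col 3 lands with bottom-row=6; cleared 0 line(s) (total 0); column heights now [0 6 6 9 8], max=9
Drop 5: O rot1 at col 1 lands with bottom-row=6; cleared 0 line(s) (total 0); column heights now [0 8 8 9 8], max=9
Drop 6: L rot1 at col 2 lands with bottom-row=9; cleared 0 line(s) (total 0); column heights now [0 8 12 10 8], max=12
Drop 7: S rot1 at col 0 lands with bottom-row=8; cleared 0 line(s) (total 0); column heights now [11 10 12 10 8], max=12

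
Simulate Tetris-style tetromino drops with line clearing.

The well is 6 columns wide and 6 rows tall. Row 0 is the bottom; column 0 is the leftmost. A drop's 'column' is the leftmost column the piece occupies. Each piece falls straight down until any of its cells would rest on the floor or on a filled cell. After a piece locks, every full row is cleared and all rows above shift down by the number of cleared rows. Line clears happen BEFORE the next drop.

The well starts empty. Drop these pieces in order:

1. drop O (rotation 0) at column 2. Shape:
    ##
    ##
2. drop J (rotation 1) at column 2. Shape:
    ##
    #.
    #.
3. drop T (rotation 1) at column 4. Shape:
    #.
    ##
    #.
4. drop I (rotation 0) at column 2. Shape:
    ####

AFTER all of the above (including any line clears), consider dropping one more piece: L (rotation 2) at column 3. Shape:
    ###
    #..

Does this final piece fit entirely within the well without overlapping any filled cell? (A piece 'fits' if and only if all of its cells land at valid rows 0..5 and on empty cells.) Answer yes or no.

Answer: no

Derivation:
Drop 1: O rot0 at col 2 lands with bottom-row=0; cleared 0 line(s) (total 0); column heights now [0 0 2 2 0 0], max=2
Drop 2: J rot1 at col 2 lands with bottom-row=2; cleared 0 line(s) (total 0); column heights now [0 0 5 5 0 0], max=5
Drop 3: T rot1 at col 4 lands with bottom-row=0; cleared 0 line(s) (total 0); column heights now [0 0 5 5 3 2], max=5
Drop 4: I rot0 at col 2 lands with bottom-row=5; cleared 0 line(s) (total 0); column heights now [0 0 6 6 6 6], max=6
Test piece L rot2 at col 3 (width 3): heights before test = [0 0 6 6 6 6]; fits = False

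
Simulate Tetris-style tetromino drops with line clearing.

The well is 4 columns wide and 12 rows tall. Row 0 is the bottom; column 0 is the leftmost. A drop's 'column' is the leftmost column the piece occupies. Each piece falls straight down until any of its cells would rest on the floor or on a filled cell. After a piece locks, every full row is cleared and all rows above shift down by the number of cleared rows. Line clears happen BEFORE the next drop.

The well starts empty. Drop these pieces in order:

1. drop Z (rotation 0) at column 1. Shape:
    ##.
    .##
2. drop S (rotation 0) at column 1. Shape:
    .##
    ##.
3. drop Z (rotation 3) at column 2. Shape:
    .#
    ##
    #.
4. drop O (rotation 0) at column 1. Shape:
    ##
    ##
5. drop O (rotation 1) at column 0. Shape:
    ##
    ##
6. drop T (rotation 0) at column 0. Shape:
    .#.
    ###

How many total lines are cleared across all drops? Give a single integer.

Drop 1: Z rot0 at col 1 lands with bottom-row=0; cleared 0 line(s) (total 0); column heights now [0 2 2 1], max=2
Drop 2: S rot0 at col 1 lands with bottom-row=2; cleared 0 line(s) (total 0); column heights now [0 3 4 4], max=4
Drop 3: Z rot3 at col 2 lands with bottom-row=4; cleared 0 line(s) (total 0); column heights now [0 3 6 7], max=7
Drop 4: O rot0 at col 1 lands with bottom-row=6; cleared 0 line(s) (total 0); column heights now [0 8 8 7], max=8
Drop 5: O rot1 at col 0 lands with bottom-row=8; cleared 0 line(s) (total 0); column heights now [10 10 8 7], max=10
Drop 6: T rot0 at col 0 lands with bottom-row=10; cleared 0 line(s) (total 0); column heights now [11 12 11 7], max=12

Answer: 0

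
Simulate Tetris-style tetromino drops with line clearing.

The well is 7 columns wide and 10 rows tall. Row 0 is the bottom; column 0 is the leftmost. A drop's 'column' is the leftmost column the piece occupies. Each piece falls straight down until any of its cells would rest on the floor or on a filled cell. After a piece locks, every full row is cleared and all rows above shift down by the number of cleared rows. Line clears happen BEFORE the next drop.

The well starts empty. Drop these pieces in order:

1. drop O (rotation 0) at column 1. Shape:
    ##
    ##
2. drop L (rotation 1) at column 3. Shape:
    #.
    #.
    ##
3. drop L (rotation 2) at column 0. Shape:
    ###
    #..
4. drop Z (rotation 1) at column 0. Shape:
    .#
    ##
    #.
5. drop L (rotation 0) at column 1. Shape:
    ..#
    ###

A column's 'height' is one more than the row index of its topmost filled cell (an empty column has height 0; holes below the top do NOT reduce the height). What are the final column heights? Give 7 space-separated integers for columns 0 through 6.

Answer: 5 7 7 8 1 0 0

Derivation:
Drop 1: O rot0 at col 1 lands with bottom-row=0; cleared 0 line(s) (total 0); column heights now [0 2 2 0 0 0 0], max=2
Drop 2: L rot1 at col 3 lands with bottom-row=0; cleared 0 line(s) (total 0); column heights now [0 2 2 3 1 0 0], max=3
Drop 3: L rot2 at col 0 lands with bottom-row=1; cleared 0 line(s) (total 0); column heights now [3 3 3 3 1 0 0], max=3
Drop 4: Z rot1 at col 0 lands with bottom-row=3; cleared 0 line(s) (total 0); column heights now [5 6 3 3 1 0 0], max=6
Drop 5: L rot0 at col 1 lands with bottom-row=6; cleared 0 line(s) (total 0); column heights now [5 7 7 8 1 0 0], max=8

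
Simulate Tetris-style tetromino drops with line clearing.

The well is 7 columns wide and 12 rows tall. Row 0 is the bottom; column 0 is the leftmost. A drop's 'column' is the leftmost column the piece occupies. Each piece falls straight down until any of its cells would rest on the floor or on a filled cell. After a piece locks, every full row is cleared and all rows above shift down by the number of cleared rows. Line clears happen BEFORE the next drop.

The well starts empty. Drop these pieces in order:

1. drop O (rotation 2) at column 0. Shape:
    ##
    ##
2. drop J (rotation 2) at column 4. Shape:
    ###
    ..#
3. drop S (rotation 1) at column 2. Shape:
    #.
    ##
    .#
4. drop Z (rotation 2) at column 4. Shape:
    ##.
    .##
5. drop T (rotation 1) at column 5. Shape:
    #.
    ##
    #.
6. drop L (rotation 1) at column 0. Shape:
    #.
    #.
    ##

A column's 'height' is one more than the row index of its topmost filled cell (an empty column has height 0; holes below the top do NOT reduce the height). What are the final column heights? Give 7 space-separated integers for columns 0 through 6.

Drop 1: O rot2 at col 0 lands with bottom-row=0; cleared 0 line(s) (total 0); column heights now [2 2 0 0 0 0 0], max=2
Drop 2: J rot2 at col 4 lands with bottom-row=0; cleared 0 line(s) (total 0); column heights now [2 2 0 0 2 2 2], max=2
Drop 3: S rot1 at col 2 lands with bottom-row=0; cleared 1 line(s) (total 1); column heights now [1 1 2 1 0 0 1], max=2
Drop 4: Z rot2 at col 4 lands with bottom-row=1; cleared 0 line(s) (total 1); column heights now [1 1 2 1 3 3 2], max=3
Drop 5: T rot1 at col 5 lands with bottom-row=3; cleared 0 line(s) (total 1); column heights now [1 1 2 1 3 6 5], max=6
Drop 6: L rot1 at col 0 lands with bottom-row=1; cleared 0 line(s) (total 1); column heights now [4 2 2 1 3 6 5], max=6

Answer: 4 2 2 1 3 6 5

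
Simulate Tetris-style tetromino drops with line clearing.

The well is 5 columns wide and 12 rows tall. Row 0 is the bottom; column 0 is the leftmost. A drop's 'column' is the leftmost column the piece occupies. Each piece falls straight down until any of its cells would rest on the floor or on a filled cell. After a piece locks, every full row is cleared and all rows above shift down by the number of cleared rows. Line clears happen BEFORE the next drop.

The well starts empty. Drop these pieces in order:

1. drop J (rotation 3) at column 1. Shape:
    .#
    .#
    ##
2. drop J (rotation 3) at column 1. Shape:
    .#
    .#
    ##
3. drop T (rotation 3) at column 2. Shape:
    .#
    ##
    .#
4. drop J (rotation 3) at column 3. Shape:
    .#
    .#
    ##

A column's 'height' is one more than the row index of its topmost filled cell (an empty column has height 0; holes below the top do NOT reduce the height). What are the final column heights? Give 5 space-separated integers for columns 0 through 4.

Answer: 0 4 7 9 11

Derivation:
Drop 1: J rot3 at col 1 lands with bottom-row=0; cleared 0 line(s) (total 0); column heights now [0 1 3 0 0], max=3
Drop 2: J rot3 at col 1 lands with bottom-row=3; cleared 0 line(s) (total 0); column heights now [0 4 6 0 0], max=6
Drop 3: T rot3 at col 2 lands with bottom-row=5; cleared 0 line(s) (total 0); column heights now [0 4 7 8 0], max=8
Drop 4: J rot3 at col 3 lands with bottom-row=8; cleared 0 line(s) (total 0); column heights now [0 4 7 9 11], max=11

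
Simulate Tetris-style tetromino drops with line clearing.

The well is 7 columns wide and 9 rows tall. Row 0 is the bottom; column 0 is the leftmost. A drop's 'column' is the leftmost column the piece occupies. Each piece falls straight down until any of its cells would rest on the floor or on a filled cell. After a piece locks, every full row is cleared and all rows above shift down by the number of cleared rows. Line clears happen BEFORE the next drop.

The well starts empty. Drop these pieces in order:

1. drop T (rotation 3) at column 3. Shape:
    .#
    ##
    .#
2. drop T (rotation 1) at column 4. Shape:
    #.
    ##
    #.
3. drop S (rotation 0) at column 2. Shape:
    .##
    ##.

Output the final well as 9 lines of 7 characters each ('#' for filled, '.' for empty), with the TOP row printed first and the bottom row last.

Drop 1: T rot3 at col 3 lands with bottom-row=0; cleared 0 line(s) (total 0); column heights now [0 0 0 2 3 0 0], max=3
Drop 2: T rot1 at col 4 lands with bottom-row=3; cleared 0 line(s) (total 0); column heights now [0 0 0 2 6 5 0], max=6
Drop 3: S rot0 at col 2 lands with bottom-row=5; cleared 0 line(s) (total 0); column heights now [0 0 6 7 7 5 0], max=7

Answer: .......
.......
...##..
..###..
....##.
....#..
....#..
...##..
....#..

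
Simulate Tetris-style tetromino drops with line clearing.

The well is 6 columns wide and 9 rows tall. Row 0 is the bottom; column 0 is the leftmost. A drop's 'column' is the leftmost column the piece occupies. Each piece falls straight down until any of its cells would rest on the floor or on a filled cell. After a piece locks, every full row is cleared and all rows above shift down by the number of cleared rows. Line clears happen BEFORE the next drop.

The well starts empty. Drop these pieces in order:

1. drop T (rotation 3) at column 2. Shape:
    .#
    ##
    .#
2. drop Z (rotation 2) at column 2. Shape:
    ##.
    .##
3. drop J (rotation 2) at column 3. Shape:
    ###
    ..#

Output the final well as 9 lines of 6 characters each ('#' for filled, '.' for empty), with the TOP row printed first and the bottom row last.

Drop 1: T rot3 at col 2 lands with bottom-row=0; cleared 0 line(s) (total 0); column heights now [0 0 2 3 0 0], max=3
Drop 2: Z rot2 at col 2 lands with bottom-row=3; cleared 0 line(s) (total 0); column heights now [0 0 5 5 4 0], max=5
Drop 3: J rot2 at col 3 lands with bottom-row=4; cleared 0 line(s) (total 0); column heights now [0 0 5 6 6 6], max=6

Answer: ......
......
......
...###
..##.#
...##.
...#..
..##..
...#..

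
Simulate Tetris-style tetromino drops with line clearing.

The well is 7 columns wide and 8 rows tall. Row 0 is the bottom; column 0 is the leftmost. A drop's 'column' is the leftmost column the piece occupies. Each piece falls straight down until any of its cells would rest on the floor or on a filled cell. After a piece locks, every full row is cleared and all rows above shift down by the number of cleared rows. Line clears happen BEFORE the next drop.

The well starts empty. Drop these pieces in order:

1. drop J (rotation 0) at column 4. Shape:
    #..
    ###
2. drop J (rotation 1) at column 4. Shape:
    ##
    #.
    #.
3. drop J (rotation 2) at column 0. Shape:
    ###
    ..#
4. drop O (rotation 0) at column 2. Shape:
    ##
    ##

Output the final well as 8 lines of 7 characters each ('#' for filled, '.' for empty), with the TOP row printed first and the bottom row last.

Drop 1: J rot0 at col 4 lands with bottom-row=0; cleared 0 line(s) (total 0); column heights now [0 0 0 0 2 1 1], max=2
Drop 2: J rot1 at col 4 lands with bottom-row=2; cleared 0 line(s) (total 0); column heights now [0 0 0 0 5 5 1], max=5
Drop 3: J rot2 at col 0 lands with bottom-row=0; cleared 0 line(s) (total 0); column heights now [2 2 2 0 5 5 1], max=5
Drop 4: O rot0 at col 2 lands with bottom-row=2; cleared 0 line(s) (total 0); column heights now [2 2 4 4 5 5 1], max=5

Answer: .......
.......
.......
....##.
..###..
..###..
###.#..
..#.###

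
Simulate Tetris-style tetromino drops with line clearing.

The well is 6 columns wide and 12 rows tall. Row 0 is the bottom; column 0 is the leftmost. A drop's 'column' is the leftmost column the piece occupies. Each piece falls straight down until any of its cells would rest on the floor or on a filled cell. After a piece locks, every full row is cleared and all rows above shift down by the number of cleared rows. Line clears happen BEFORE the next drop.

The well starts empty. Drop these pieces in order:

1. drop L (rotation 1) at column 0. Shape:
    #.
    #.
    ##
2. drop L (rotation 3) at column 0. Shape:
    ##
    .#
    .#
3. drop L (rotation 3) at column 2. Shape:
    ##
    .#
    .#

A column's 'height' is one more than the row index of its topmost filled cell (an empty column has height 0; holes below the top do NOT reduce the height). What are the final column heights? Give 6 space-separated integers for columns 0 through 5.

Answer: 4 4 3 3 0 0

Derivation:
Drop 1: L rot1 at col 0 lands with bottom-row=0; cleared 0 line(s) (total 0); column heights now [3 1 0 0 0 0], max=3
Drop 2: L rot3 at col 0 lands with bottom-row=1; cleared 0 line(s) (total 0); column heights now [4 4 0 0 0 0], max=4
Drop 3: L rot3 at col 2 lands with bottom-row=0; cleared 0 line(s) (total 0); column heights now [4 4 3 3 0 0], max=4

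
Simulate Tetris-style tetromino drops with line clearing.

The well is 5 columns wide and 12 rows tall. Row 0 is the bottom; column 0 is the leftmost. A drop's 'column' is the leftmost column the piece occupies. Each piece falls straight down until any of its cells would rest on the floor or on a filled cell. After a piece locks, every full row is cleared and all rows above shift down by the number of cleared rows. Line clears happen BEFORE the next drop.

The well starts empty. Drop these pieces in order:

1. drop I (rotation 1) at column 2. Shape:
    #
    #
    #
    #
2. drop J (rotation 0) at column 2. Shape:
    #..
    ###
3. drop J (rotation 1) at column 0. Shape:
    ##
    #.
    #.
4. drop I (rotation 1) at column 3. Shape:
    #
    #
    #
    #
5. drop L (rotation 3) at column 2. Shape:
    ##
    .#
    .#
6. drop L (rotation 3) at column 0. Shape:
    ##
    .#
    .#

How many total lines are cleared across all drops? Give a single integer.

Drop 1: I rot1 at col 2 lands with bottom-row=0; cleared 0 line(s) (total 0); column heights now [0 0 4 0 0], max=4
Drop 2: J rot0 at col 2 lands with bottom-row=4; cleared 0 line(s) (total 0); column heights now [0 0 6 5 5], max=6
Drop 3: J rot1 at col 0 lands with bottom-row=0; cleared 0 line(s) (total 0); column heights now [3 3 6 5 5], max=6
Drop 4: I rot1 at col 3 lands with bottom-row=5; cleared 0 line(s) (total 0); column heights now [3 3 6 9 5], max=9
Drop 5: L rot3 at col 2 lands with bottom-row=9; cleared 0 line(s) (total 0); column heights now [3 3 12 12 5], max=12
Drop 6: L rot3 at col 0 lands with bottom-row=3; cleared 0 line(s) (total 0); column heights now [6 6 12 12 5], max=12

Answer: 0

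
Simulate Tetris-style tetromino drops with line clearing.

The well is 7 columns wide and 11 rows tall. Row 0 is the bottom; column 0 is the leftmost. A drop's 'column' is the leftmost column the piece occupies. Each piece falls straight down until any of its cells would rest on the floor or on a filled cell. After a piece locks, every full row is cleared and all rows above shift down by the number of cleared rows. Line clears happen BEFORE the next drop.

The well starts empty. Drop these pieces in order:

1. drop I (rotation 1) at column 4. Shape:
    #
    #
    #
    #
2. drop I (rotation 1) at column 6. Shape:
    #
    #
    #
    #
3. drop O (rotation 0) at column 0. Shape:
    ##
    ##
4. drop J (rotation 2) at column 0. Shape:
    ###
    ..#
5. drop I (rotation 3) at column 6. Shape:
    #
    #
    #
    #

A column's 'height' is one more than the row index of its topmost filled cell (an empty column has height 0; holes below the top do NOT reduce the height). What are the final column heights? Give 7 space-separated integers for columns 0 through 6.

Answer: 3 3 3 0 4 0 8

Derivation:
Drop 1: I rot1 at col 4 lands with bottom-row=0; cleared 0 line(s) (total 0); column heights now [0 0 0 0 4 0 0], max=4
Drop 2: I rot1 at col 6 lands with bottom-row=0; cleared 0 line(s) (total 0); column heights now [0 0 0 0 4 0 4], max=4
Drop 3: O rot0 at col 0 lands with bottom-row=0; cleared 0 line(s) (total 0); column heights now [2 2 0 0 4 0 4], max=4
Drop 4: J rot2 at col 0 lands with bottom-row=1; cleared 0 line(s) (total 0); column heights now [3 3 3 0 4 0 4], max=4
Drop 5: I rot3 at col 6 lands with bottom-row=4; cleared 0 line(s) (total 0); column heights now [3 3 3 0 4 0 8], max=8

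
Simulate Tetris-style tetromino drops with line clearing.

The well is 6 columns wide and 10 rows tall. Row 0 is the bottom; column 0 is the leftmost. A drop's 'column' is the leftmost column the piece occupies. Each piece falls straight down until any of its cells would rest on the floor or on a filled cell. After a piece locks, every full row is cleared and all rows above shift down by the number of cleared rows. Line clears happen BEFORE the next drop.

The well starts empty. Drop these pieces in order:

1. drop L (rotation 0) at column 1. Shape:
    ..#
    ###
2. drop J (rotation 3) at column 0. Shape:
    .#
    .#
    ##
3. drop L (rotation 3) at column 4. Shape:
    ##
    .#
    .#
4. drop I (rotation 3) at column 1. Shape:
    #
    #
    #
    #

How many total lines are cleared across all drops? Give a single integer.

Drop 1: L rot0 at col 1 lands with bottom-row=0; cleared 0 line(s) (total 0); column heights now [0 1 1 2 0 0], max=2
Drop 2: J rot3 at col 0 lands with bottom-row=1; cleared 0 line(s) (total 0); column heights now [2 4 1 2 0 0], max=4
Drop 3: L rot3 at col 4 lands with bottom-row=0; cleared 0 line(s) (total 0); column heights now [2 4 1 2 3 3], max=4
Drop 4: I rot3 at col 1 lands with bottom-row=4; cleared 0 line(s) (total 0); column heights now [2 8 1 2 3 3], max=8

Answer: 0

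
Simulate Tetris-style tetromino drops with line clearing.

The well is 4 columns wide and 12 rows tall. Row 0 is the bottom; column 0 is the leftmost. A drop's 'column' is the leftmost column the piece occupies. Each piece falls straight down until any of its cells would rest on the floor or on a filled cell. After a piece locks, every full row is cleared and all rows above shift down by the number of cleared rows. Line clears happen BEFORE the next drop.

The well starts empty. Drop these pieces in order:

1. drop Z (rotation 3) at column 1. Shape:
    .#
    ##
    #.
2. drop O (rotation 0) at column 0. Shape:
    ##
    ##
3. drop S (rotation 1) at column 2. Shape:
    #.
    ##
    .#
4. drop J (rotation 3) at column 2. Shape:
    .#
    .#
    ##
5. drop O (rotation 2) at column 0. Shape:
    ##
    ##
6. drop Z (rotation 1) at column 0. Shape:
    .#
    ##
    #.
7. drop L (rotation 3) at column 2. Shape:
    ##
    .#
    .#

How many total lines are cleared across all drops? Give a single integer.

Answer: 3

Derivation:
Drop 1: Z rot3 at col 1 lands with bottom-row=0; cleared 0 line(s) (total 0); column heights now [0 2 3 0], max=3
Drop 2: O rot0 at col 0 lands with bottom-row=2; cleared 0 line(s) (total 0); column heights now [4 4 3 0], max=4
Drop 3: S rot1 at col 2 lands with bottom-row=2; cleared 2 line(s) (total 2); column heights now [0 2 3 0], max=3
Drop 4: J rot3 at col 2 lands with bottom-row=3; cleared 0 line(s) (total 2); column heights now [0 2 4 6], max=6
Drop 5: O rot2 at col 0 lands with bottom-row=2; cleared 1 line(s) (total 3); column heights now [3 3 3 5], max=5
Drop 6: Z rot1 at col 0 lands with bottom-row=3; cleared 0 line(s) (total 3); column heights now [5 6 3 5], max=6
Drop 7: L rot3 at col 2 lands with bottom-row=5; cleared 0 line(s) (total 3); column heights now [5 6 8 8], max=8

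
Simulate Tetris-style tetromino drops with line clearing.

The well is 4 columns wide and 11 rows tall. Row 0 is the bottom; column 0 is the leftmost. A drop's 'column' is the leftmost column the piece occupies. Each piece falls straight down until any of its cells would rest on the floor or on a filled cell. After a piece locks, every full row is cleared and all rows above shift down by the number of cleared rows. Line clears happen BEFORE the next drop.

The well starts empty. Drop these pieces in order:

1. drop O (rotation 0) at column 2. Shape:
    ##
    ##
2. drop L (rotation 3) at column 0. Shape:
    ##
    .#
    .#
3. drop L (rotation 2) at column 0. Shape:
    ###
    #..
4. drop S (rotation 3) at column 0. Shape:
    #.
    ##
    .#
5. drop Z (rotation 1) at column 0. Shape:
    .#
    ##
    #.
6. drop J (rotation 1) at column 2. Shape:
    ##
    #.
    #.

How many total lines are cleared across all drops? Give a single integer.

Drop 1: O rot0 at col 2 lands with bottom-row=0; cleared 0 line(s) (total 0); column heights now [0 0 2 2], max=2
Drop 2: L rot3 at col 0 lands with bottom-row=0; cleared 0 line(s) (total 0); column heights now [3 3 2 2], max=3
Drop 3: L rot2 at col 0 lands with bottom-row=3; cleared 0 line(s) (total 0); column heights now [5 5 5 2], max=5
Drop 4: S rot3 at col 0 lands with bottom-row=5; cleared 0 line(s) (total 0); column heights now [8 7 5 2], max=8
Drop 5: Z rot1 at col 0 lands with bottom-row=8; cleared 0 line(s) (total 0); column heights now [10 11 5 2], max=11
Drop 6: J rot1 at col 2 lands with bottom-row=5; cleared 0 line(s) (total 0); column heights now [10 11 8 8], max=11

Answer: 0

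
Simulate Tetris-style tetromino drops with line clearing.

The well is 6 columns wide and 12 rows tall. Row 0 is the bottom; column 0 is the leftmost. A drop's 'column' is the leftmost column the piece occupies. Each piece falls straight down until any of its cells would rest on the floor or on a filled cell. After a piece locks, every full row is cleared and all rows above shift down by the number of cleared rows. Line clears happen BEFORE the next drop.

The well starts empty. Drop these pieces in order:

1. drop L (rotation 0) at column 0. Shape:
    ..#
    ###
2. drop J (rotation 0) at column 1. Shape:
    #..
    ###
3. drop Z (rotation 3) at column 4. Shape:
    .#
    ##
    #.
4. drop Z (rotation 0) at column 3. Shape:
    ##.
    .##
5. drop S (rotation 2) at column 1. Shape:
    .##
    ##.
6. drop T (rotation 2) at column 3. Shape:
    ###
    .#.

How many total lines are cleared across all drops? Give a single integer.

Answer: 0

Derivation:
Drop 1: L rot0 at col 0 lands with bottom-row=0; cleared 0 line(s) (total 0); column heights now [1 1 2 0 0 0], max=2
Drop 2: J rot0 at col 1 lands with bottom-row=2; cleared 0 line(s) (total 0); column heights now [1 4 3 3 0 0], max=4
Drop 3: Z rot3 at col 4 lands with bottom-row=0; cleared 0 line(s) (total 0); column heights now [1 4 3 3 2 3], max=4
Drop 4: Z rot0 at col 3 lands with bottom-row=3; cleared 0 line(s) (total 0); column heights now [1 4 3 5 5 4], max=5
Drop 5: S rot2 at col 1 lands with bottom-row=4; cleared 0 line(s) (total 0); column heights now [1 5 6 6 5 4], max=6
Drop 6: T rot2 at col 3 lands with bottom-row=5; cleared 0 line(s) (total 0); column heights now [1 5 6 7 7 7], max=7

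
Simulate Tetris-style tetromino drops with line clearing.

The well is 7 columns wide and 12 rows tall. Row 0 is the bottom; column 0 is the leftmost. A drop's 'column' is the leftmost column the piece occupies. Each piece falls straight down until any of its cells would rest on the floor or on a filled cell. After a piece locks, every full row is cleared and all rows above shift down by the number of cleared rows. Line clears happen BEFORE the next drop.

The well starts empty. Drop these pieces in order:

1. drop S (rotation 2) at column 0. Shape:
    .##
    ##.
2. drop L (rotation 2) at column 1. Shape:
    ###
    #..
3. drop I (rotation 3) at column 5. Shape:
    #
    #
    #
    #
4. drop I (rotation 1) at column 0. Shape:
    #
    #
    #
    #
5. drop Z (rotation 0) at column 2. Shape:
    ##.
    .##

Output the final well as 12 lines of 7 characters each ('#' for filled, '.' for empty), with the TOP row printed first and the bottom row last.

Answer: .......
.......
.......
.......
.......
.......
..##...
#..##..
####.#.
##...#.
###..#.
##...#.

Derivation:
Drop 1: S rot2 at col 0 lands with bottom-row=0; cleared 0 line(s) (total 0); column heights now [1 2 2 0 0 0 0], max=2
Drop 2: L rot2 at col 1 lands with bottom-row=2; cleared 0 line(s) (total 0); column heights now [1 4 4 4 0 0 0], max=4
Drop 3: I rot3 at col 5 lands with bottom-row=0; cleared 0 line(s) (total 0); column heights now [1 4 4 4 0 4 0], max=4
Drop 4: I rot1 at col 0 lands with bottom-row=1; cleared 0 line(s) (total 0); column heights now [5 4 4 4 0 4 0], max=5
Drop 5: Z rot0 at col 2 lands with bottom-row=4; cleared 0 line(s) (total 0); column heights now [5 4 6 6 5 4 0], max=6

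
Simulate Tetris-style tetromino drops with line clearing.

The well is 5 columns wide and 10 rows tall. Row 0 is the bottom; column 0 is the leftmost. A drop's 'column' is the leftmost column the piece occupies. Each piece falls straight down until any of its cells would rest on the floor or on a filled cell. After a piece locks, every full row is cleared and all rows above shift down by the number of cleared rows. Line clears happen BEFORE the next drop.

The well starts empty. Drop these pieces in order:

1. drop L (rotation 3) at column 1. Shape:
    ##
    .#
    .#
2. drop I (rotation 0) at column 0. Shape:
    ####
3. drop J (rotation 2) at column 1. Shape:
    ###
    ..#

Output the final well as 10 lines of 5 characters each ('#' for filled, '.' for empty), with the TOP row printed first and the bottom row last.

Drop 1: L rot3 at col 1 lands with bottom-row=0; cleared 0 line(s) (total 0); column heights now [0 3 3 0 0], max=3
Drop 2: I rot0 at col 0 lands with bottom-row=3; cleared 0 line(s) (total 0); column heights now [4 4 4 4 0], max=4
Drop 3: J rot2 at col 1 lands with bottom-row=4; cleared 0 line(s) (total 0); column heights now [4 6 6 6 0], max=6

Answer: .....
.....
.....
.....
.###.
...#.
####.
.##..
..#..
..#..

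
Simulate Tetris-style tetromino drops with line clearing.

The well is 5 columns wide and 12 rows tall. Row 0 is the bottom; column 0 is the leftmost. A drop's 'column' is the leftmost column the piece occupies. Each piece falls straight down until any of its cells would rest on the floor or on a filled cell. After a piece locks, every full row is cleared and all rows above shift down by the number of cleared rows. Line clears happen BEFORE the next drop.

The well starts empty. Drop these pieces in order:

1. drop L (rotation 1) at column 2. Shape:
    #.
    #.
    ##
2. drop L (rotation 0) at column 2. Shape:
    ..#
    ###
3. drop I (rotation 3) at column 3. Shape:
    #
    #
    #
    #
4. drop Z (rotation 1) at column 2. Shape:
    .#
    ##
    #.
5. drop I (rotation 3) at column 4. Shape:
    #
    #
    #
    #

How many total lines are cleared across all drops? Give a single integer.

Drop 1: L rot1 at col 2 lands with bottom-row=0; cleared 0 line(s) (total 0); column heights now [0 0 3 1 0], max=3
Drop 2: L rot0 at col 2 lands with bottom-row=3; cleared 0 line(s) (total 0); column heights now [0 0 4 4 5], max=5
Drop 3: I rot3 at col 3 lands with bottom-row=4; cleared 0 line(s) (total 0); column heights now [0 0 4 8 5], max=8
Drop 4: Z rot1 at col 2 lands with bottom-row=7; cleared 0 line(s) (total 0); column heights now [0 0 9 10 5], max=10
Drop 5: I rot3 at col 4 lands with bottom-row=5; cleared 0 line(s) (total 0); column heights now [0 0 9 10 9], max=10

Answer: 0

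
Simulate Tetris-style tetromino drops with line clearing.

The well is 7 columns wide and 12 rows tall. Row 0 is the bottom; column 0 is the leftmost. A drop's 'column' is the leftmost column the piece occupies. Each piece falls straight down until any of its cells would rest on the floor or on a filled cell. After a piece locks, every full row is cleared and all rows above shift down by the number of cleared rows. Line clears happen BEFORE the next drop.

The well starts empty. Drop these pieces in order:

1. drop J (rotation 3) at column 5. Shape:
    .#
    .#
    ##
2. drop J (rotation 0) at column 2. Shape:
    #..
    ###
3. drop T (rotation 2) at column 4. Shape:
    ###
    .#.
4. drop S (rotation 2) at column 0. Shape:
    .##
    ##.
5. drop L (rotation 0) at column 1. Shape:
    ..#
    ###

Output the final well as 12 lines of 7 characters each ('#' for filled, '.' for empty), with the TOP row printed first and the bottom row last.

Answer: .......
.......
.......
.......
.......
.......
.......
...#...
.######
.##..##
###...#
..#####

Derivation:
Drop 1: J rot3 at col 5 lands with bottom-row=0; cleared 0 line(s) (total 0); column heights now [0 0 0 0 0 1 3], max=3
Drop 2: J rot0 at col 2 lands with bottom-row=0; cleared 0 line(s) (total 0); column heights now [0 0 2 1 1 1 3], max=3
Drop 3: T rot2 at col 4 lands with bottom-row=2; cleared 0 line(s) (total 0); column heights now [0 0 2 1 4 4 4], max=4
Drop 4: S rot2 at col 0 lands with bottom-row=1; cleared 0 line(s) (total 0); column heights now [2 3 3 1 4 4 4], max=4
Drop 5: L rot0 at col 1 lands with bottom-row=3; cleared 0 line(s) (total 0); column heights now [2 4 4 5 4 4 4], max=5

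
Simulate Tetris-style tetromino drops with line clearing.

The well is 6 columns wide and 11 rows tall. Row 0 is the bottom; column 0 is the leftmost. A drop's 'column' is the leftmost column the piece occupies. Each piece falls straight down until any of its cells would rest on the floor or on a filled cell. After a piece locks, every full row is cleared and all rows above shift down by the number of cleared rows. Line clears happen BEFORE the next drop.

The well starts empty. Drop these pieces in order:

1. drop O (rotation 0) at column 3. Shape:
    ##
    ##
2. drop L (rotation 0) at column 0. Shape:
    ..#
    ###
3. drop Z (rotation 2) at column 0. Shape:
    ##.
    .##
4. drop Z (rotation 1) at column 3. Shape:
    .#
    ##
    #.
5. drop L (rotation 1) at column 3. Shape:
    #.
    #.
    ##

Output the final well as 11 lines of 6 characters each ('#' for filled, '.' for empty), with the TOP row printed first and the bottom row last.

Drop 1: O rot0 at col 3 lands with bottom-row=0; cleared 0 line(s) (total 0); column heights now [0 0 0 2 2 0], max=2
Drop 2: L rot0 at col 0 lands with bottom-row=0; cleared 0 line(s) (total 0); column heights now [1 1 2 2 2 0], max=2
Drop 3: Z rot2 at col 0 lands with bottom-row=2; cleared 0 line(s) (total 0); column heights now [4 4 3 2 2 0], max=4
Drop 4: Z rot1 at col 3 lands with bottom-row=2; cleared 0 line(s) (total 0); column heights now [4 4 3 4 5 0], max=5
Drop 5: L rot1 at col 3 lands with bottom-row=5; cleared 0 line(s) (total 0); column heights now [4 4 3 8 6 0], max=8

Answer: ......
......
......
...#..
...#..
...##.
....#.
##.##.
.###..
..###.
#####.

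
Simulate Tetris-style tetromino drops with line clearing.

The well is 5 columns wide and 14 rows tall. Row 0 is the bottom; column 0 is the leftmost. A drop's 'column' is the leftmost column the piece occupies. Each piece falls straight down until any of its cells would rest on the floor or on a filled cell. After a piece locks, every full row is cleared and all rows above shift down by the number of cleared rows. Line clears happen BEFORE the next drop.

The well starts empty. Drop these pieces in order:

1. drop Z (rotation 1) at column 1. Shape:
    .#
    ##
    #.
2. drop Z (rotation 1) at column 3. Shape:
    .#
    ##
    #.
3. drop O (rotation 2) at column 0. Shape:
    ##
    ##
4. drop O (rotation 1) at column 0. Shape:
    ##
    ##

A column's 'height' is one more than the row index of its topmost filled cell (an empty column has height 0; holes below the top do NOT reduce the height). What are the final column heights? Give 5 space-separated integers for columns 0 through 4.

Answer: 6 6 3 2 3

Derivation:
Drop 1: Z rot1 at col 1 lands with bottom-row=0; cleared 0 line(s) (total 0); column heights now [0 2 3 0 0], max=3
Drop 2: Z rot1 at col 3 lands with bottom-row=0; cleared 0 line(s) (total 0); column heights now [0 2 3 2 3], max=3
Drop 3: O rot2 at col 0 lands with bottom-row=2; cleared 0 line(s) (total 0); column heights now [4 4 3 2 3], max=4
Drop 4: O rot1 at col 0 lands with bottom-row=4; cleared 0 line(s) (total 0); column heights now [6 6 3 2 3], max=6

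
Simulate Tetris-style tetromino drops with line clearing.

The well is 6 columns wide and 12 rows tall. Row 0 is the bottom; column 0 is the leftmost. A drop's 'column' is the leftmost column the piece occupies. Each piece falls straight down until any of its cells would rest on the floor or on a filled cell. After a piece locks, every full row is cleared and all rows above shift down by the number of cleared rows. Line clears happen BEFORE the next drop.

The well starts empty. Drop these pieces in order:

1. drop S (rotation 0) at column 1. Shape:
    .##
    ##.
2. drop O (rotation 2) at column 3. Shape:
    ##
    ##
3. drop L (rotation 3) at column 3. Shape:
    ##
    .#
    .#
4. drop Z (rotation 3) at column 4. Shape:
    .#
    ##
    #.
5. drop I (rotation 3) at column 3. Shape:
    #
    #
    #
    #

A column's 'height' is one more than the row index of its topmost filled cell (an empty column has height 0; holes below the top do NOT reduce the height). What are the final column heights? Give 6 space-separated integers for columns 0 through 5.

Answer: 0 1 2 11 9 10

Derivation:
Drop 1: S rot0 at col 1 lands with bottom-row=0; cleared 0 line(s) (total 0); column heights now [0 1 2 2 0 0], max=2
Drop 2: O rot2 at col 3 lands with bottom-row=2; cleared 0 line(s) (total 0); column heights now [0 1 2 4 4 0], max=4
Drop 3: L rot3 at col 3 lands with bottom-row=4; cleared 0 line(s) (total 0); column heights now [0 1 2 7 7 0], max=7
Drop 4: Z rot3 at col 4 lands with bottom-row=7; cleared 0 line(s) (total 0); column heights now [0 1 2 7 9 10], max=10
Drop 5: I rot3 at col 3 lands with bottom-row=7; cleared 0 line(s) (total 0); column heights now [0 1 2 11 9 10], max=11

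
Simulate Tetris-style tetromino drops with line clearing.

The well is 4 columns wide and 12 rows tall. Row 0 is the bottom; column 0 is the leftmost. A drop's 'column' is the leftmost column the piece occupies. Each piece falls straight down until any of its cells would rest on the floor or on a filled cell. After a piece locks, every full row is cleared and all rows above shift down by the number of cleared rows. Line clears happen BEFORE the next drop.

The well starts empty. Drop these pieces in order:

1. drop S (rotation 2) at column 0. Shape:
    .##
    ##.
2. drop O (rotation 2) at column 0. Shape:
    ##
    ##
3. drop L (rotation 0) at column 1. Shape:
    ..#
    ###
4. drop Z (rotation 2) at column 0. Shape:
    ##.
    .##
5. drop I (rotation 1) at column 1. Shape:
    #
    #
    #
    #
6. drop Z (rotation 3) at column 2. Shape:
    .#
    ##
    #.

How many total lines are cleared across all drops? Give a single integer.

Drop 1: S rot2 at col 0 lands with bottom-row=0; cleared 0 line(s) (total 0); column heights now [1 2 2 0], max=2
Drop 2: O rot2 at col 0 lands with bottom-row=2; cleared 0 line(s) (total 0); column heights now [4 4 2 0], max=4
Drop 3: L rot0 at col 1 lands with bottom-row=4; cleared 0 line(s) (total 0); column heights now [4 5 5 6], max=6
Drop 4: Z rot2 at col 0 lands with bottom-row=5; cleared 0 line(s) (total 0); column heights now [7 7 6 6], max=7
Drop 5: I rot1 at col 1 lands with bottom-row=7; cleared 0 line(s) (total 0); column heights now [7 11 6 6], max=11
Drop 6: Z rot3 at col 2 lands with bottom-row=6; cleared 0 line(s) (total 0); column heights now [7 11 8 9], max=11

Answer: 0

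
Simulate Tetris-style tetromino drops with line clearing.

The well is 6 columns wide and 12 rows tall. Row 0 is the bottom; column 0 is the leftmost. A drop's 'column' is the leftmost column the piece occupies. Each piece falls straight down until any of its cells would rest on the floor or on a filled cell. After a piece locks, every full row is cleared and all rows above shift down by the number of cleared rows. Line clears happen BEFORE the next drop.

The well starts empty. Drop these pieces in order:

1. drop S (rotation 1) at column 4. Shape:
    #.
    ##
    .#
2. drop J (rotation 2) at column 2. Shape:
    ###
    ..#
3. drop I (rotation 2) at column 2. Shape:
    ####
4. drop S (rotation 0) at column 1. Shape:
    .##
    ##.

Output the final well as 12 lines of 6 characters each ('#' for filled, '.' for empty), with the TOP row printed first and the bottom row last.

Drop 1: S rot1 at col 4 lands with bottom-row=0; cleared 0 line(s) (total 0); column heights now [0 0 0 0 3 2], max=3
Drop 2: J rot2 at col 2 lands with bottom-row=3; cleared 0 line(s) (total 0); column heights now [0 0 5 5 5 2], max=5
Drop 3: I rot2 at col 2 lands with bottom-row=5; cleared 0 line(s) (total 0); column heights now [0 0 6 6 6 6], max=6
Drop 4: S rot0 at col 1 lands with bottom-row=6; cleared 0 line(s) (total 0); column heights now [0 7 8 8 6 6], max=8

Answer: ......
......
......
......
..##..
.##...
..####
..###.
....#.
....#.
....##
.....#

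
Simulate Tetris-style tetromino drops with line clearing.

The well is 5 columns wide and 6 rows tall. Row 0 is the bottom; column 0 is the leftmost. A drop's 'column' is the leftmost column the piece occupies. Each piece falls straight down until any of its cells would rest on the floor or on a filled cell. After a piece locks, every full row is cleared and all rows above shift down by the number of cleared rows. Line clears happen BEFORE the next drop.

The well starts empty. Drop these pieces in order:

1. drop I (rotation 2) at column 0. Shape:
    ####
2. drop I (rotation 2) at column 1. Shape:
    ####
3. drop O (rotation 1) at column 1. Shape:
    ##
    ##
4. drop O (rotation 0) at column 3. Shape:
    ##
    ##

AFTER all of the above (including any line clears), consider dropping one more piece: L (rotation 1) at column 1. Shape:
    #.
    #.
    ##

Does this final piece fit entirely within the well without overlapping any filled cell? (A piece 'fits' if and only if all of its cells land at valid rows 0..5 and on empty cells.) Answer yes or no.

Drop 1: I rot2 at col 0 lands with bottom-row=0; cleared 0 line(s) (total 0); column heights now [1 1 1 1 0], max=1
Drop 2: I rot2 at col 1 lands with bottom-row=1; cleared 0 line(s) (total 0); column heights now [1 2 2 2 2], max=2
Drop 3: O rot1 at col 1 lands with bottom-row=2; cleared 0 line(s) (total 0); column heights now [1 4 4 2 2], max=4
Drop 4: O rot0 at col 3 lands with bottom-row=2; cleared 0 line(s) (total 0); column heights now [1 4 4 4 4], max=4
Test piece L rot1 at col 1 (width 2): heights before test = [1 4 4 4 4]; fits = False

Answer: no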